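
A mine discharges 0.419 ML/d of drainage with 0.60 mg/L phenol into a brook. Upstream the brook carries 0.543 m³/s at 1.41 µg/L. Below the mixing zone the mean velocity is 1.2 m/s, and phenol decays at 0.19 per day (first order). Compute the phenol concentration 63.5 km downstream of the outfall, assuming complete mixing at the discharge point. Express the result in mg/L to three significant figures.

0.419 ML/d = 0.00485 m³/s.
1.41 µg/L = 0.00141 mg/L.
After complete mixing, C₀ = (0.00485·0.6 + 0.543·0.00141) / 0.5478 = 0.006709 mg/L.
Travel time t = 6.35e+04 m / 1.2 m/s = 5.292e+04 s = 0.6125 d.
C = 0.006709·exp(−0.19·0.6125) = 0.006709·0.8901 = 0.005972 mg/L.

0.00597 mg/L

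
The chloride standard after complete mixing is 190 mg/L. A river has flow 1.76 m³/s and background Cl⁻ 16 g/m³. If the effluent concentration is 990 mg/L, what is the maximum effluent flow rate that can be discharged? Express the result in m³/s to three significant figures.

0.383 m³/s

Mass balance at complete mixing: C_std·(Q_w + Q_r) = Q_w·C_e + Q_r·C_b.
Rearranging, Q_w = Q_r·(C_std − C_b)/(C_e − C_std) = 1.76·(190 − 16) / (990 − 190) = 0.3828 m³/s.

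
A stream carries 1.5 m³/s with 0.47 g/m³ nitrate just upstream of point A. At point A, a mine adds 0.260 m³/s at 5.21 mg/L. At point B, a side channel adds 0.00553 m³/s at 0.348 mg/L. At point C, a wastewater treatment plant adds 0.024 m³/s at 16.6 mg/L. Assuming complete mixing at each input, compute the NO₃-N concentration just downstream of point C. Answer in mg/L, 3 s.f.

After input A: C = (1.5·0.47 + 0.26·5.21) / 1.76 = 1.17 mg/L.
After input B: C = (1.76·1.17 + 0.00553·0.348) / 1.766 = 1.168 mg/L.
After input C: C = (1.766·1.168 + 0.024·16.6) / 1.79 = 1.375 mg/L.

1.37 mg/L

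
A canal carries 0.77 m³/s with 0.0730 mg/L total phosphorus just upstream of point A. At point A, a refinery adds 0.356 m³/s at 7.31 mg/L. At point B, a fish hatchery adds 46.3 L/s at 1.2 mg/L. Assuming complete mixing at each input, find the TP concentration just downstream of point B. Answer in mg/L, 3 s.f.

After input A: C = (0.77·0.073 + 0.356·7.31) / 1.126 = 2.361 mg/L.
46.3 L/s = 0.0463 m³/s.
After input B: C = (1.126·2.361 + 0.0463·1.2) / 1.172 = 2.315 mg/L.

2.32 mg/L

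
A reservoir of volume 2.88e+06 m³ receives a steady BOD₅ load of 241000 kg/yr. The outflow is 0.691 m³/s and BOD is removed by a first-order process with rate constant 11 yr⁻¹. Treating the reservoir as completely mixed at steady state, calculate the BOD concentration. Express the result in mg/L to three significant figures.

Outflow Q = 0.691 m³/s × 3.156e+07 s/yr = 2.181e+07 m³/yr.
Steady-state CSTR mass balance: W = Q·C + k·V·C, so C = W/(Q + kV).
Q + kV = 2.181e+07 + 11·2.88e+06 = 5.349e+07 m³/yr.
C = 241000/5.349e+07 = 0.004506 kg/m³ = 4.506 mg/L.

4.51 mg/L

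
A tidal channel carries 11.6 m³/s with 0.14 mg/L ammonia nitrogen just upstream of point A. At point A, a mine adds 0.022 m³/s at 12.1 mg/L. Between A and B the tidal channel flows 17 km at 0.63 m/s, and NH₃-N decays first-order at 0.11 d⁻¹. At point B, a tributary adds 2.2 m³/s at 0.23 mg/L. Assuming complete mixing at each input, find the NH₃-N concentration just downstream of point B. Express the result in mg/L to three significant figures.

After input A: C = (11.6·0.14 + 0.022·12.1) / 11.62 = 0.1626 mg/L.
Over the 17 km reach to input B (t = 2.698e+04 s = 0.3123 d), decay gives C = 0.1626·exp(−0.11·0.3123) = 0.1571 mg/L.
After input B: C = (11.62·0.1571 + 2.2·0.23) / 13.82 = 0.1687 mg/L.

0.169 mg/L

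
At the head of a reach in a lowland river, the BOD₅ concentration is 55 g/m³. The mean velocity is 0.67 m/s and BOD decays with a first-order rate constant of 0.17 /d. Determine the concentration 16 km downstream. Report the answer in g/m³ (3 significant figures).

Travel time t = 16 km / 0.67 m/s = 1.6e+04/0.67 = 2.388e+04 s = 0.2764 d.
First-order decay: C = 55·exp(−0.17·0.2764) = 55·0.9541 = 52.48 g/m³.

52.5 g/m³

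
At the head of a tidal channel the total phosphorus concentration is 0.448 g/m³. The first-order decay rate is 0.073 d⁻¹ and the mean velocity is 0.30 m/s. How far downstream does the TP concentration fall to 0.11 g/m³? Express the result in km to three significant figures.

499 km

From C = C₀·e^(−kt), t = ln(C₀/C)/k = ln(0.448/0.11)/0.073 = 1.404/0.073 = 19.24 d.
Distance = v·t = 0.30 m/s × 1.662e+06 s = 4.986e+05 m = 498.6 km.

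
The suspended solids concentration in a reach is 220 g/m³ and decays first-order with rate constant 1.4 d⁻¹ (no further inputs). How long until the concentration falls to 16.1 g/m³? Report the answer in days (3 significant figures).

1.87 d

t = ln(C₀/C)/k = ln(220/16.1)/1.4 = 2.615/1.4 = 1.868 d.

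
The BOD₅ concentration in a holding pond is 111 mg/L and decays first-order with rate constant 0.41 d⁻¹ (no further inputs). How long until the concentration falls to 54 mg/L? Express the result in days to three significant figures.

1.76 d

t = ln(C₀/C)/k = ln(111/54)/0.41 = 0.7205/0.41 = 1.757 d.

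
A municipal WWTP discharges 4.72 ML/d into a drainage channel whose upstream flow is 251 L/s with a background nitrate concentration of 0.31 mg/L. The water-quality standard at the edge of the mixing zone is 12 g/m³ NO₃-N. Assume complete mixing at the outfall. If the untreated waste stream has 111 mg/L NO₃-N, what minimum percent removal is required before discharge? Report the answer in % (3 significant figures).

40.8 %

4.72 ML/d = 0.05463 m³/s.
251 L/s = 0.251 m³/s.
Mass balance: 12·0.3056 = 0.05463·Cₑ + 0.251·0.31.
Cₑ = (3.668 − 0.07781) / 0.05463 = 65.71 mg/L.
Required removal = 1 − 65.71/111 = 40.8 %.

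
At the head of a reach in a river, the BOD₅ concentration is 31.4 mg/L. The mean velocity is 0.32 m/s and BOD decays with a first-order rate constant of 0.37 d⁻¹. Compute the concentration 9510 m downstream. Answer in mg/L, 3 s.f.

27.6 mg/L

Travel time t = 9510 m / 0.32 m/s = 9510/0.32 = 2.972e+04 s = 0.344 d.
First-order decay: C = 31.4·exp(−0.37·0.344) = 31.4·0.8805 = 27.65 mg/L.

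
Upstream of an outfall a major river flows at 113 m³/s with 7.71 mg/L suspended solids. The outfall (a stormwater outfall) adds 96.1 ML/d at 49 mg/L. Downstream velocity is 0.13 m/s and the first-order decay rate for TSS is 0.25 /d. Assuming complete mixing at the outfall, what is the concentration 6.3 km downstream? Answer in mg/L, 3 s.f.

96.1 ML/d = 1.112 m³/s.
After complete mixing, C₀ = (1.112·49 + 113·7.71) / 114.1 = 8.112 mg/L.
Travel time t = 6300 m / 0.13 m/s = 4.846e+04 s = 0.5609 d.
C = 8.112·exp(−0.25·0.5609) = 8.112·0.8692 = 7.051 mg/L.

7.05 mg/L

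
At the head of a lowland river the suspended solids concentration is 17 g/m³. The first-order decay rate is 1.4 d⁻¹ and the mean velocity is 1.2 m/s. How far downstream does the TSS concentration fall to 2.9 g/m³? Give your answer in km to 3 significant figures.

131 km

From C = C₀·e^(−kt), t = ln(C₀/C)/k = ln(17/2.9)/1.4 = 1.769/1.4 = 1.263 d.
Distance = v·t = 1.2 m/s × 1.091e+05 s = 1.31e+05 m = 131 km.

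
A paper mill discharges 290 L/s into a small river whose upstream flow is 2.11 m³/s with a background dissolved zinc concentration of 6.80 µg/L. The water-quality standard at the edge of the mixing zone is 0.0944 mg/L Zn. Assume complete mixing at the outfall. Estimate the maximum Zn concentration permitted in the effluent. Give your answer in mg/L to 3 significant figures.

290 L/s = 0.29 m³/s.
6.80 µg/L = 0.0068 mg/L.
Mass balance: 0.0944·2.4 = 0.29·Cₑ + 2.11·0.0068.
Cₑ = (0.2266 − 0.01435) / 0.29 = 0.7318 mg/L.

0.732 mg/L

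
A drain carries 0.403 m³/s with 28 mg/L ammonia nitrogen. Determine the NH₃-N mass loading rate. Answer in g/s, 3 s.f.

11.3 g/s

Mass flux = Q·C = 0.403 m³/s × 28 g/m³ = 11.28 g/s.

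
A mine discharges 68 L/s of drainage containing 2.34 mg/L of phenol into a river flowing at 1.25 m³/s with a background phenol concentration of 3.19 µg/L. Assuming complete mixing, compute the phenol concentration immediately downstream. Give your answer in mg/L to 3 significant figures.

0.124 mg/L

68 L/s = 0.068 m³/s.
3.19 µg/L = 0.00319 mg/L.
Conservation of mass across the mixing zone: C = (0.068·2.34 + 1.25·0.00319) / (0.068 + 1.25) = 0.1631/1.318 = 0.1238 mg/L.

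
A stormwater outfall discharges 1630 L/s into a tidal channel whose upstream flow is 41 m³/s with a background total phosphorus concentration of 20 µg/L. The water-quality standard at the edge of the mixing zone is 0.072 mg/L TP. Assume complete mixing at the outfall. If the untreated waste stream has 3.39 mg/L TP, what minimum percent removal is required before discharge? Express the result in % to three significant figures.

59.3 %

1630 L/s = 1.63 m³/s.
20 µg/L = 0.02 mg/L.
Mass balance: 0.072·42.63 = 1.63·Cₑ + 41·0.02.
Cₑ = (3.069 − 0.82) / 1.63 = 1.38 mg/L.
Required removal = 1 − 1.38/3.39 = 59.29 %.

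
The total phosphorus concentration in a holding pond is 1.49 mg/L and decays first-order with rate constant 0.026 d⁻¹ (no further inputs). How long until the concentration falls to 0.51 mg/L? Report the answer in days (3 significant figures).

t = ln(C₀/C)/k = ln(1.49/0.51)/0.026 = 1.072/0.026 = 41.24 d.

41.2 d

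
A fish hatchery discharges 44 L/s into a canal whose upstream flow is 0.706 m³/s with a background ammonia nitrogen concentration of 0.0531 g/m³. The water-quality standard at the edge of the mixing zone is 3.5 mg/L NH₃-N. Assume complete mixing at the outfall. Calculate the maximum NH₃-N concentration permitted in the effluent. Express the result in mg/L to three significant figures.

58.8 mg/L

44 L/s = 0.044 m³/s.
Mass balance: 3.5·0.75 = 0.044·Cₑ + 0.706·0.0531.
Cₑ = (2.625 − 0.03749) / 0.044 = 58.81 mg/L.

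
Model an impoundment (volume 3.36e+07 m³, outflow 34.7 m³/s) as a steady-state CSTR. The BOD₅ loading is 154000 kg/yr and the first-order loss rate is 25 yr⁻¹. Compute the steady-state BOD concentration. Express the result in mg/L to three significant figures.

0.0796 mg/L

Outflow Q = 34.7 m³/s × 3.156e+07 s/yr = 1.095e+09 m³/yr.
Steady-state CSTR mass balance: W = Q·C + k·V·C, so C = W/(Q + kV).
Q + kV = 1.095e+09 + 25·3.36e+07 = 1.935e+09 m³/yr.
C = 154000/1.935e+09 = 7.958e-05 kg/m³ = 0.07958 mg/L.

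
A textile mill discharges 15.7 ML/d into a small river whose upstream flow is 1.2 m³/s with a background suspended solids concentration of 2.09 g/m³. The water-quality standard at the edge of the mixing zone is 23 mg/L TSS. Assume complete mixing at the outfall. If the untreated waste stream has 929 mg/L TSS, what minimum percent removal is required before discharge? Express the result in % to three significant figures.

15.7 ML/d = 0.1817 m³/s.
Mass balance: 23·1.382 = 0.1817·Cₑ + 1.2·2.09.
Cₑ = (31.78 − 2.508) / 0.1817 = 161.1 mg/L.
Required removal = 1 − 161.1/929 = 82.66 %.

82.7 %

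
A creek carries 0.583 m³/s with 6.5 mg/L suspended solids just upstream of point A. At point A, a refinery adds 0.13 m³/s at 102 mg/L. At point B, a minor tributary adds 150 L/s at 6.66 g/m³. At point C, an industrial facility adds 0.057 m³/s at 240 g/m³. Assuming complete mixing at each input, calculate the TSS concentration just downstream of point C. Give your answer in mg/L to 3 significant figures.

34.5 mg/L

After input A: C = (0.583·6.5 + 0.13·102) / 0.713 = 23.91 mg/L.
150 L/s = 0.15 m³/s.
After input B: C = (0.713·23.91 + 0.15·6.66) / 0.863 = 20.91 mg/L.
After input C: C = (0.863·20.91 + 0.057·240) / 0.92 = 34.49 mg/L.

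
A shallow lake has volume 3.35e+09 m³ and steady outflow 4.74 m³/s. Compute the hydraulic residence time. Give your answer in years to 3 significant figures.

Q = 4.74 m³/s × 3.156e+07 s/yr = 1.496e+08 m³/yr.
Hydraulic residence time τ = V/Q = 3.35e+09/1.496e+08 = 22.4 yr.

22.4 yr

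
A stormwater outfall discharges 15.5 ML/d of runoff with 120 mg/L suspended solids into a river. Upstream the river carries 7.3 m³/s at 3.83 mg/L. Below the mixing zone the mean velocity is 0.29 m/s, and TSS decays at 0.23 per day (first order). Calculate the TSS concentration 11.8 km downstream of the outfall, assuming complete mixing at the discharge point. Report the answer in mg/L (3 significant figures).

15.5 ML/d = 0.1794 m³/s.
After complete mixing, C₀ = (0.1794·120 + 7.3·3.83) / 7.479 = 6.616 mg/L.
Travel time t = 1.18e+04 m / 0.29 m/s = 4.069e+04 s = 0.4709 d.
C = 6.616·exp(−0.23·0.4709) = 6.616·0.8973 = 5.937 mg/L.

5.94 mg/L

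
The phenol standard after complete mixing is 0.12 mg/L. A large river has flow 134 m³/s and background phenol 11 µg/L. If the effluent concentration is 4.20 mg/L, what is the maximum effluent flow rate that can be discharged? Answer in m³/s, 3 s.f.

3.58 m³/s

11 µg/L = 0.011 mg/L.
Mass balance at complete mixing: C_std·(Q_w + Q_r) = Q_w·C_e + Q_r·C_b.
Rearranging, Q_w = Q_r·(C_std − C_b)/(C_e − C_std) = 134·(0.12 − 0.011) / (4.2 − 0.12) = 3.58 m³/s.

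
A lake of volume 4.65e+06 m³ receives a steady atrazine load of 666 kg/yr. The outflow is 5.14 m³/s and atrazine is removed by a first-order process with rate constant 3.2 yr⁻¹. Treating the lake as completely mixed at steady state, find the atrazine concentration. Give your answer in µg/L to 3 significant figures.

Outflow Q = 5.14 m³/s × 3.156e+07 s/yr = 1.622e+08 m³/yr.
Steady-state CSTR mass balance: W = Q·C + k·V·C, so C = W/(Q + kV).
Q + kV = 1.622e+08 + 3.2·4.65e+06 = 1.771e+08 m³/yr.
C = 666/1.771e+08 = 3.761e-06 kg/m³ = 0.003761 mg/L = 3.761 µg/L.

3.76 µg/L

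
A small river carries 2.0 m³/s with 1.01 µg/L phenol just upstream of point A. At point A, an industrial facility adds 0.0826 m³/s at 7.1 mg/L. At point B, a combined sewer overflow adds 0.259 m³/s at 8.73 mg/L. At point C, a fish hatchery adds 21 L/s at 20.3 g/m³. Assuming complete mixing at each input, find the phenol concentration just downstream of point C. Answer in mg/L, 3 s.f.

1.01 µg/L = 0.00101 mg/L.
After input A: C = (2·0.00101 + 0.0826·7.1) / 2.083 = 0.2826 mg/L.
After input B: C = (2.083·0.2826 + 0.259·8.73) / 2.342 = 1.217 mg/L.
21 L/s = 0.021 m³/s.
After input C: C = (2.342·1.217 + 0.021·20.3) / 2.363 = 1.387 mg/L.

1.39 mg/L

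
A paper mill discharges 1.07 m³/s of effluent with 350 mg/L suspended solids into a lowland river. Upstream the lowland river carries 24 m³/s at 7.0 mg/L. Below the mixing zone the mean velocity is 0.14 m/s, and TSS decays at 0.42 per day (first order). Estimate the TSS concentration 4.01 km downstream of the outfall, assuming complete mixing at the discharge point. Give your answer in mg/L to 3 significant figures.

After complete mixing, C₀ = (1.07·350 + 24·7) / 25.07 = 21.64 mg/L.
Travel time t = 4010 m / 0.14 m/s = 2.864e+04 s = 0.3315 d.
C = 21.64·exp(−0.42·0.3315) = 21.64·0.87 = 18.83 mg/L.

18.8 mg/L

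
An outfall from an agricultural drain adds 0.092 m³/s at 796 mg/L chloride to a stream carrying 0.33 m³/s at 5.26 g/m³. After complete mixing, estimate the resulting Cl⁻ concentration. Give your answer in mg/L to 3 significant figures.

Flow-weighted mixing gives C = (0.092·796 + 0.33·5.26) / (0.092 + 0.33) = 74.97/0.422 = 177.6 mg/L.

178 mg/L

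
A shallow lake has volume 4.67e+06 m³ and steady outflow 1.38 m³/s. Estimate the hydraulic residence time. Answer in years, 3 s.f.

Q = 1.38 m³/s × 3.156e+07 s/yr = 4.355e+07 m³/yr.
Hydraulic residence time τ = V/Q = 4.67e+06/4.355e+07 = 0.1072 yr.

0.107 yr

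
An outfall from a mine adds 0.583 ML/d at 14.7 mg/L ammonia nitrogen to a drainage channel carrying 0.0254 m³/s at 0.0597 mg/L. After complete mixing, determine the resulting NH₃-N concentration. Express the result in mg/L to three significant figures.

0.583 ML/d = 0.006748 m³/s.
By mass balance at complete mixing, C = (0.006748·14.7 + 0.0254·0.0597) / (0.006748 + 0.0254) = 0.1007/0.03215 = 3.133 mg/L.

3.13 mg/L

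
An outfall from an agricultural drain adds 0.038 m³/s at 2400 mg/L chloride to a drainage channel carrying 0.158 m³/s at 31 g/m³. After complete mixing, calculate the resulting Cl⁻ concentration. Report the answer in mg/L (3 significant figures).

By mass balance at complete mixing, C = (0.038·2400 + 0.158·31) / (0.038 + 0.158) = 96.1/0.196 = 490.3 mg/L.

490 mg/L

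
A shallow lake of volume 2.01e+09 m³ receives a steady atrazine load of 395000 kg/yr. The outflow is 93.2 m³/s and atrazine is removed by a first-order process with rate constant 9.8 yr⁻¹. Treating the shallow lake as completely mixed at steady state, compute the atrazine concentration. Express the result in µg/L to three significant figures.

17.4 µg/L

Outflow Q = 93.2 m³/s × 3.156e+07 s/yr = 2.941e+09 m³/yr.
Steady-state CSTR mass balance: W = Q·C + k·V·C, so C = W/(Q + kV).
Q + kV = 2.941e+09 + 9.8·2.01e+09 = 2.264e+10 m³/yr.
C = 395000/2.264e+10 = 1.745e-05 kg/m³ = 0.01745 mg/L = 17.45 µg/L.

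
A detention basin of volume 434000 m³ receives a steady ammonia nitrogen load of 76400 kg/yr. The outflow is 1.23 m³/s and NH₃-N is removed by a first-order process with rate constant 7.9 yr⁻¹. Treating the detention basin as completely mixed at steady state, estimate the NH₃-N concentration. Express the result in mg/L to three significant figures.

Outflow Q = 1.23 m³/s × 3.156e+07 s/yr = 3.882e+07 m³/yr.
Steady-state CSTR mass balance: W = Q·C + k·V·C, so C = W/(Q + kV).
Q + kV = 3.882e+07 + 7.9·434000 = 4.224e+07 m³/yr.
C = 76400/4.224e+07 = 0.001809 kg/m³ = 1.809 mg/L.

1.81 mg/L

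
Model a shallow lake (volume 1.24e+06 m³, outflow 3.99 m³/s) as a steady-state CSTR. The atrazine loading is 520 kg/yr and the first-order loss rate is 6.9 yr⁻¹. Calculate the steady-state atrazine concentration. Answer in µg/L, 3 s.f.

3.87 µg/L

Outflow Q = 3.99 m³/s × 3.156e+07 s/yr = 1.259e+08 m³/yr.
Steady-state CSTR mass balance: W = Q·C + k·V·C, so C = W/(Q + kV).
Q + kV = 1.259e+08 + 6.9·1.24e+06 = 1.345e+08 m³/yr.
C = 520/1.345e+08 = 3.867e-06 kg/m³ = 0.003867 mg/L = 3.867 µg/L.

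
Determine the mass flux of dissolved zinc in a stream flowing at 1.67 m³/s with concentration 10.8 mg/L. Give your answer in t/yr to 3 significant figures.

Mass flux = Q·C = 1.67 m³/s × 10.8 g/m³ = 18.04 g/s.
= 18.04 g/s × 31.56 = 569.2 t/yr.

569 t/yr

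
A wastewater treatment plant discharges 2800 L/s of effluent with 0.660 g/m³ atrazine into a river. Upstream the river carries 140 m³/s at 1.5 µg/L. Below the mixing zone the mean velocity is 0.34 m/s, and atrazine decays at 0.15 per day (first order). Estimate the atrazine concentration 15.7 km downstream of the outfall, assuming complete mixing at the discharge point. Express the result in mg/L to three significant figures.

0.0133 mg/L

2800 L/s = 2.8 m³/s.
1.5 µg/L = 0.0015 mg/L.
After complete mixing, C₀ = (2.8·0.66 + 140·0.0015) / 142.8 = 0.01441 mg/L.
Travel time t = 1.57e+04 m / 0.34 m/s = 4.618e+04 s = 0.5344 d.
C = 0.01441·exp(−0.15·0.5344) = 0.01441·0.923 = 0.0133 mg/L.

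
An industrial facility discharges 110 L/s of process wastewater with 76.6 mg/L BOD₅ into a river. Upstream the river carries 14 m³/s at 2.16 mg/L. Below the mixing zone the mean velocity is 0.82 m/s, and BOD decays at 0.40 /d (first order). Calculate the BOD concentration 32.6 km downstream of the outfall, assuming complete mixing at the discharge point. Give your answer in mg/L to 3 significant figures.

110 L/s = 0.11 m³/s.
After complete mixing, C₀ = (0.11·76.6 + 14·2.16) / 14.11 = 2.74 mg/L.
Travel time t = 3.26e+04 m / 0.82 m/s = 3.976e+04 s = 0.4601 d.
C = 2.74·exp(−0.40·0.4601) = 2.74·0.8319 = 2.28 mg/L.

2.28 mg/L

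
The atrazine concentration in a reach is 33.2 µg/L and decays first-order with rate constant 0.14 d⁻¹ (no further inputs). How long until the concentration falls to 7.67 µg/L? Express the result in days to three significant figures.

10.5 d

t = ln(C₀/C)/k = ln(33.2/7.67)/0.14 = 1.465/0.14 = 10.47 d.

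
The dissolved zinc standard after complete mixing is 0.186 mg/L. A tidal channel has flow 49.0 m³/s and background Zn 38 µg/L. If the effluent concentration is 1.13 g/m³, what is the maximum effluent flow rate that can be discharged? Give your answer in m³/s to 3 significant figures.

38 µg/L = 0.038 mg/L.
Mass balance at complete mixing: C_std·(Q_w + Q_r) = Q_w·C_e + Q_r·C_b.
Rearranging, Q_w = Q_r·(C_std − C_b)/(C_e − C_std) = 49.0·(0.186 − 0.038) / (1.13 − 0.186) = 7.682 m³/s.

7.68 m³/s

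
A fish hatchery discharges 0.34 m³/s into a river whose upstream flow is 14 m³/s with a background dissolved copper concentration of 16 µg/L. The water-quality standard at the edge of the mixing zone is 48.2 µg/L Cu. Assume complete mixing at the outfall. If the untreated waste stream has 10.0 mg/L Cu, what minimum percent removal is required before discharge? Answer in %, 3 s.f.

86.3 %

16 µg/L = 0.016 mg/L.
48.2 µg/L = 0.0482 mg/L.
Mass balance: 0.0482·14.34 = 0.34·Cₑ + 14·0.016.
Cₑ = (0.6912 − 0.224) / 0.34 = 1.374 mg/L.
Required removal = 1 − 1.374/10.0 = 86.26 %.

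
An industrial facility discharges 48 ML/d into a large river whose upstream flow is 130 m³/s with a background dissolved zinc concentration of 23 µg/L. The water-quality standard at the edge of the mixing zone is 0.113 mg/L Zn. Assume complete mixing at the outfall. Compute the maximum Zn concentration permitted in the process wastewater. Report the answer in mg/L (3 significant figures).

21.2 mg/L

48 ML/d = 0.5556 m³/s.
23 µg/L = 0.023 mg/L.
Mass balance: 0.113·130.6 = 0.5556·Cₑ + 130·0.023.
Cₑ = (14.75 − 2.99) / 0.5556 = 21.17 mg/L.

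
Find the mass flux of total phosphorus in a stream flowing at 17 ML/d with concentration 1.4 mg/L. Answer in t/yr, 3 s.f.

8.69 t/yr

17 ML/d = 0.1968 m³/s.
Mass flux = Q·C = 0.1968 m³/s × 1.4 g/m³ = 0.2755 g/s.
= 0.2755 g/s × 31.56 = 8.693 t/yr.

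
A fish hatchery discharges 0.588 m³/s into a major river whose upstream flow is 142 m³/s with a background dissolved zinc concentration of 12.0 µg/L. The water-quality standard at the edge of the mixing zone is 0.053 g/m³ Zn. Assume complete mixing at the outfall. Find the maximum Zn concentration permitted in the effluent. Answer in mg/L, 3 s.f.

12.0 µg/L = 0.012 mg/L.
Mass balance: 0.053·142.6 = 0.588·Cₑ + 142·0.012.
Cₑ = (7.557 − 1.704) / 0.588 = 9.954 mg/L.

9.95 mg/L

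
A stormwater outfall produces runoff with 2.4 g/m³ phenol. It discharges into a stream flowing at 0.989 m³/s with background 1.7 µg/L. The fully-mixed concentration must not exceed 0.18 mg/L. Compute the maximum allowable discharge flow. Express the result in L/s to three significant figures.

1.7 µg/L = 0.0017 mg/L.
Mass balance at complete mixing: C_std·(Q_w + Q_r) = Q_w·C_e + Q_r·C_b.
Rearranging, Q_w = Q_r·(C_std − C_b)/(C_e − C_std) = 0.989·(0.18 − 0.0017) / (2.4 − 0.18) = 0.07943 m³/s.
= 79.43 L/s.

79.4 L/s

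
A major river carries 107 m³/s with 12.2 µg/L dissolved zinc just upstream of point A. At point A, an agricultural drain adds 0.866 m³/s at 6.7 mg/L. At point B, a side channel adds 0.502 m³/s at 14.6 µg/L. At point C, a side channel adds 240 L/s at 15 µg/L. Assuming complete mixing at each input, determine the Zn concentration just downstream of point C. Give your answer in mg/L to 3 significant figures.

12.2 µg/L = 0.0122 mg/L.
After input A: C = (107·0.0122 + 0.866·6.7) / 107.9 = 0.06589 mg/L.
14.6 µg/L = 0.0146 mg/L.
After input B: C = (107.9·0.06589 + 0.502·0.0146) / 108.4 = 0.06566 mg/L.
240 L/s = 0.24 m³/s.
15 µg/L = 0.015 mg/L.
After input C: C = (108.4·0.06566 + 0.24·0.015) / 108.6 = 0.06554 mg/L.

0.0655 mg/L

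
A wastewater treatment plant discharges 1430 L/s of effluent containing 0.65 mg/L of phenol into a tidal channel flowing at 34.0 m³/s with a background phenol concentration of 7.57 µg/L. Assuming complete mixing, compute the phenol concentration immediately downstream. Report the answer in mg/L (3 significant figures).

1430 L/s = 1.43 m³/s.
7.57 µg/L = 0.00757 mg/L.
By mass balance at complete mixing, C = (1.43·0.65 + 34·0.00757) / (1.43 + 34) = 1.187/35.43 = 0.0335 mg/L.

0.0335 mg/L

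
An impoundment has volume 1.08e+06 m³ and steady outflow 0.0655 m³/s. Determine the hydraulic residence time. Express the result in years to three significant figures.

0.522 yr

Q = 0.0655 m³/s × 3.156e+07 s/yr = 2.067e+06 m³/yr.
Hydraulic residence time τ = V/Q = 1.08e+06/2.067e+06 = 0.5225 yr.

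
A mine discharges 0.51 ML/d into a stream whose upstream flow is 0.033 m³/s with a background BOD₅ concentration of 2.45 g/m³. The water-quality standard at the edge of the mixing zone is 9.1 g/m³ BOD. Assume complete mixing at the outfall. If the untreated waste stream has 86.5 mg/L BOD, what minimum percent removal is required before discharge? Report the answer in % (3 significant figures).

0.51 ML/d = 0.005903 m³/s.
Mass balance: 9.1·0.0389 = 0.005903·Cₑ + 0.033·2.45.
Cₑ = (0.354 − 0.08085) / 0.005903 = 46.28 mg/L.
Required removal = 1 − 46.28/86.5 = 46.5 %.

46.5 %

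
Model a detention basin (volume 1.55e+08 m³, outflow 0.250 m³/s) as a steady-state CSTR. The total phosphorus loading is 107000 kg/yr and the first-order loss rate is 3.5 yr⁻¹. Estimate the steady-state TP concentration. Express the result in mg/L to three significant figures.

0.194 mg/L

Outflow Q = 0.250 m³/s × 3.156e+07 s/yr = 7.889e+06 m³/yr.
Steady-state CSTR mass balance: W = Q·C + k·V·C, so C = W/(Q + kV).
Q + kV = 7.889e+06 + 3.5·1.55e+08 = 5.504e+08 m³/yr.
C = 107000/5.504e+08 = 0.0001944 kg/m³ = 0.1944 mg/L.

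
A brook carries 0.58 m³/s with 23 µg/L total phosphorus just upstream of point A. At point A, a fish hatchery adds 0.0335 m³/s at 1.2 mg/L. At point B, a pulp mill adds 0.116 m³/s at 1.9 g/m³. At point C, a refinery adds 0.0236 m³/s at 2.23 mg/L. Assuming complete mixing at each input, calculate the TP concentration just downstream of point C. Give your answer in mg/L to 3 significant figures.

0.434 mg/L

23 µg/L = 0.023 mg/L.
After input A: C = (0.58·0.023 + 0.0335·1.2) / 0.6135 = 0.08727 mg/L.
After input B: C = (0.6135·0.08727 + 0.116·1.9) / 0.7295 = 0.3755 mg/L.
After input C: C = (0.7295·0.3755 + 0.0236·2.23) / 0.7531 = 0.4336 mg/L.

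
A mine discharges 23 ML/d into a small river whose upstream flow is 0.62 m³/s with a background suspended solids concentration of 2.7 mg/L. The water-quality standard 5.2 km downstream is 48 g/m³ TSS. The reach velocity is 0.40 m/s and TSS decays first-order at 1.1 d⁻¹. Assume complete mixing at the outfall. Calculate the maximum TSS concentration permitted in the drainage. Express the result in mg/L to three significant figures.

23 ML/d = 0.2662 m³/s.
Travel time to the compliance point: t = 5200/0.40 = 1.3e+04 s = 0.1505 d; decay factor exp(−1.1·0.1505) = 0.8475.
So the concentration just after mixing may be at most 48/0.8475 = 56.64 mg/L.
Mass balance: 56.64·0.8862 = 0.2662·Cₑ + 0.62·2.7.
Cₑ = (50.19 − 1.674) / 0.2662 = 182.3 mg/L.

182 mg/L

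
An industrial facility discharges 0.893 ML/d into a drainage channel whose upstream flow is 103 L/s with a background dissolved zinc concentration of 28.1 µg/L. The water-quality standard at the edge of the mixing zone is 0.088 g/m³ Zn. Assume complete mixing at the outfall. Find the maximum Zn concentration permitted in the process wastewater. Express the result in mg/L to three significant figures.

0.685 mg/L

0.893 ML/d = 0.01034 m³/s.
103 L/s = 0.103 m³/s.
28.1 µg/L = 0.0281 mg/L.
Mass balance: 0.088·0.1133 = 0.01034·Cₑ + 0.103·0.0281.
Cₑ = (0.009974 − 0.002894) / 0.01034 = 0.6849 mg/L.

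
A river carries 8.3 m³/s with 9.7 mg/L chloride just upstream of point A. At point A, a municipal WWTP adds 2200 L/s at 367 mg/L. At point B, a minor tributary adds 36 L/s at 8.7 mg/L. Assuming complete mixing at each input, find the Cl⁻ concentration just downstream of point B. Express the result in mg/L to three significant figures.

84.3 mg/L

2200 L/s = 2.2 m³/s.
After input A: C = (8.3·9.7 + 2.2·367) / 10.5 = 84.56 mg/L.
36 L/s = 0.036 m³/s.
After input B: C = (10.5·84.56 + 0.036·8.7) / 10.54 = 84.3 mg/L.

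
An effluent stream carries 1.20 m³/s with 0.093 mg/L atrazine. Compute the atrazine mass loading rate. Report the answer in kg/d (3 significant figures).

9.64 kg/d

Mass flux = Q·C = 1.2 m³/s × 0.093 g/m³ = 0.1116 g/s.
= 0.1116 g/s × 86.4 = 9.642 kg/d.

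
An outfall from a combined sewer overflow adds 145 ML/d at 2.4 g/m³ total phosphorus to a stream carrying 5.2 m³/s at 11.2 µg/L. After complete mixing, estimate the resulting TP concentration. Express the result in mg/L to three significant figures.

0.594 mg/L

145 ML/d = 1.678 m³/s.
11.2 µg/L = 0.0112 mg/L.
Flow-weighted mixing gives C = (1.678·2.4 + 5.2·0.0112) / (1.678 + 5.2) = 4.086/6.878 = 0.594 mg/L.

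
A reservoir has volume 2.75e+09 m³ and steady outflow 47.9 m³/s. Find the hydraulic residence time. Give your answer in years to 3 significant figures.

Q = 47.9 m³/s × 3.156e+07 s/yr = 1.512e+09 m³/yr.
Hydraulic residence time τ = V/Q = 2.75e+09/1.512e+09 = 1.819 yr.

1.82 yr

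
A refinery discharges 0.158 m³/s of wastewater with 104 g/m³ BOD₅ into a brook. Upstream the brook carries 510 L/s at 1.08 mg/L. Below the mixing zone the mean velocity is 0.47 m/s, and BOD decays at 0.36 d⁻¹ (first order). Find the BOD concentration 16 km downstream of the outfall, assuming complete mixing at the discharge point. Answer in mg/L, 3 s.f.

22.1 mg/L

510 L/s = 0.51 m³/s.
After complete mixing, C₀ = (0.158·104 + 0.51·1.08) / 0.668 = 25.42 mg/L.
Travel time t = 1.6e+04 m / 0.47 m/s = 3.404e+04 s = 0.394 d.
C = 25.42·exp(−0.36·0.394) = 25.42·0.8678 = 22.06 mg/L.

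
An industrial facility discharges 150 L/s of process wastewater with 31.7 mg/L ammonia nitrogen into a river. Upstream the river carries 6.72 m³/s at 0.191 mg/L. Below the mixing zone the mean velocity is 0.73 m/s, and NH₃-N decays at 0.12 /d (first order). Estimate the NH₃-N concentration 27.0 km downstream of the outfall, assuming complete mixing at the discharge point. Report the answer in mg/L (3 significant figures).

150 L/s = 0.15 m³/s.
After complete mixing, C₀ = (0.15·31.7 + 6.72·0.191) / 6.87 = 0.879 mg/L.
Travel time t = 2.7e+04 m / 0.73 m/s = 3.699e+04 s = 0.4281 d.
C = 0.879·exp(−0.12·0.4281) = 0.879·0.9499 = 0.835 mg/L.

0.835 mg/L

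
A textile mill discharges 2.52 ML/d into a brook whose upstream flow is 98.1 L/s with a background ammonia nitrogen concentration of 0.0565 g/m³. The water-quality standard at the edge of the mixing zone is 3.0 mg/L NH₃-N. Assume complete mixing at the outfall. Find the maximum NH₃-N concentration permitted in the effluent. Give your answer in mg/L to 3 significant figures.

2.52 ML/d = 0.02917 m³/s.
98.1 L/s = 0.0981 m³/s.
Mass balance: 3·0.1273 = 0.02917·Cₑ + 0.0981·0.0565.
Cₑ = (0.3818 − 0.005543) / 0.02917 = 12.9 mg/L.

12.9 mg/L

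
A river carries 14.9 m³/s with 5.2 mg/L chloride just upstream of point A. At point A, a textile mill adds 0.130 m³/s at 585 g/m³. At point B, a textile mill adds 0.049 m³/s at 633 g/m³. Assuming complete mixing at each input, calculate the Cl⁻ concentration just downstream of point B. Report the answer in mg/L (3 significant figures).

12.2 mg/L

After input A: C = (14.9·5.2 + 0.13·585) / 15.03 = 10.21 mg/L.
After input B: C = (15.03·10.21 + 0.049·633) / 15.08 = 12.24 mg/L.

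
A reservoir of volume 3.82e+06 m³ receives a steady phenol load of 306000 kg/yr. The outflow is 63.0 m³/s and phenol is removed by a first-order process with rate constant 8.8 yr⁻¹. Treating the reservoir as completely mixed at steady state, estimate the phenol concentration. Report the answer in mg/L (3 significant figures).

Outflow Q = 63.0 m³/s × 3.156e+07 s/yr = 1.988e+09 m³/yr.
Steady-state CSTR mass balance: W = Q·C + k·V·C, so C = W/(Q + kV).
Q + kV = 1.988e+09 + 8.8·3.82e+06 = 2.022e+09 m³/yr.
C = 306000/2.022e+09 = 0.0001514 kg/m³ = 0.1514 mg/L.

0.151 mg/L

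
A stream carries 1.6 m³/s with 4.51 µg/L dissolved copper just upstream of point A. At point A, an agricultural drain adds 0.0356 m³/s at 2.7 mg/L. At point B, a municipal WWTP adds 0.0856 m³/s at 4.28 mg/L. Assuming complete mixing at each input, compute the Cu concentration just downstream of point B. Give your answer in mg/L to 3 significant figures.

4.51 µg/L = 0.00451 mg/L.
After input A: C = (1.6·0.00451 + 0.0356·2.7) / 1.636 = 0.06318 mg/L.
After input B: C = (1.636·0.06318 + 0.0856·4.28) / 1.721 = 0.2729 mg/L.

0.273 mg/L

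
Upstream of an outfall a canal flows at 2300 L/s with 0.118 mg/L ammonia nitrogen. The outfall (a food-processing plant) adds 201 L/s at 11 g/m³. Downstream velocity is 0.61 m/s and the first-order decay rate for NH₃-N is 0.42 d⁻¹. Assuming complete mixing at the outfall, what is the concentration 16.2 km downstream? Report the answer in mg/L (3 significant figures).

201 L/s = 0.201 m³/s.
2300 L/s = 2.3 m³/s.
After complete mixing, C₀ = (0.201·11 + 2.3·0.118) / 2.501 = 0.9926 mg/L.
Travel time t = 1.62e+04 m / 0.61 m/s = 2.656e+04 s = 0.3074 d.
C = 0.9926·exp(−0.42·0.3074) = 0.9926·0.8789 = 0.8724 mg/L.

0.872 mg/L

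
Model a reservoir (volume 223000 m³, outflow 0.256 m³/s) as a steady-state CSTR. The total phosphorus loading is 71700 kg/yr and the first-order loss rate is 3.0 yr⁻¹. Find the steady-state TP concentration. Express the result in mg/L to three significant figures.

Outflow Q = 0.256 m³/s × 3.156e+07 s/yr = 8.079e+06 m³/yr.
Steady-state CSTR mass balance: W = Q·C + k·V·C, so C = W/(Q + kV).
Q + kV = 8.079e+06 + 3.0·223000 = 8.748e+06 m³/yr.
C = 71700/8.748e+06 = 0.008196 kg/m³ = 8.196 mg/L.

8.20 mg/L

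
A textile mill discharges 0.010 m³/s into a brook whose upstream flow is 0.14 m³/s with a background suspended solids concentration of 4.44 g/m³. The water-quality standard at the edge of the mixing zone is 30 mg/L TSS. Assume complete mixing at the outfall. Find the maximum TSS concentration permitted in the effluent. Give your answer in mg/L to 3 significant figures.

Mass balance: 30·0.15 = 0.01·Cₑ + 0.14·4.44.
Cₑ = (4.5 − 0.6216) / 0.01 = 387.8 mg/L.

388 mg/L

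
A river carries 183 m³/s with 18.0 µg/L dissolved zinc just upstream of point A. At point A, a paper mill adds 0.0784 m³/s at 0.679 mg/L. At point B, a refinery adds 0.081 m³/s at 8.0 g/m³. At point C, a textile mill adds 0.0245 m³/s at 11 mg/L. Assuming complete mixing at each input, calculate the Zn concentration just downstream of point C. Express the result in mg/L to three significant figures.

18.0 µg/L = 0.018 mg/L.
After input A: C = (183·0.018 + 0.0784·0.679) / 183.1 = 0.01828 mg/L.
After input B: C = (183.1·0.01828 + 0.081·8) / 183.2 = 0.02181 mg/L.
After input C: C = (183.2·0.02181 + 0.0245·11) / 183.2 = 0.02328 mg/L.

0.0233 mg/L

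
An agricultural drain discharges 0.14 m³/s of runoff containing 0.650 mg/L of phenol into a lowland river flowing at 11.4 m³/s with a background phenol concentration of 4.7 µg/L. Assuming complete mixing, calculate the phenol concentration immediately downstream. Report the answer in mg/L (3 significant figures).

0.0125 mg/L

4.7 µg/L = 0.0047 mg/L.
Conservation of mass across the mixing zone: C = (0.14·0.65 + 11.4·0.0047) / (0.14 + 11.4) = 0.1446/11.54 = 0.01253 mg/L.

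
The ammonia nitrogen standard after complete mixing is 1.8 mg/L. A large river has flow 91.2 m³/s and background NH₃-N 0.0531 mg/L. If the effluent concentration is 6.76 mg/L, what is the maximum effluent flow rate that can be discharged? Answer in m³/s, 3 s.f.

32.1 m³/s

Mass balance at complete mixing: C_std·(Q_w + Q_r) = Q_w·C_e + Q_r·C_b.
Rearranging, Q_w = Q_r·(C_std − C_b)/(C_e − C_std) = 91.2·(1.8 − 0.0531) / (6.76 − 1.8) = 32.12 m³/s.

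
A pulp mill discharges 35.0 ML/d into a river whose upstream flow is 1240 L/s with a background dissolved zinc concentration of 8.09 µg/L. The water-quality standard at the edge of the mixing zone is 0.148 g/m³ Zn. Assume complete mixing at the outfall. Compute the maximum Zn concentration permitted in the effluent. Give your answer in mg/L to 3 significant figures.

0.576 mg/L

35.0 ML/d = 0.4051 m³/s.
1240 L/s = 1.24 m³/s.
8.09 µg/L = 0.00809 mg/L.
Mass balance: 0.148·1.645 = 0.4051·Cₑ + 1.24·0.00809.
Cₑ = (0.2435 − 0.01003) / 0.4051 = 0.5763 mg/L.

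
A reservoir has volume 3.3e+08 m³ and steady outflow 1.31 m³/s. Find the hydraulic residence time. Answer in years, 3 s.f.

7.98 yr

Q = 1.31 m³/s × 3.156e+07 s/yr = 4.134e+07 m³/yr.
Hydraulic residence time τ = V/Q = 3.3e+08/4.134e+07 = 7.982 yr.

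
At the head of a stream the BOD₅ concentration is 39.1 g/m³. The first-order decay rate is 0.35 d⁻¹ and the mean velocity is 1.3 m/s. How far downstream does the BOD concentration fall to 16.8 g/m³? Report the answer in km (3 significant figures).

From C = C₀·e^(−kt), t = ln(C₀/C)/k = ln(39.1/16.8)/0.35 = 0.8447/0.35 = 2.414 d.
Distance = v·t = 1.3 m/s × 2.085e+05 s = 2.711e+05 m = 271.1 km.

271 km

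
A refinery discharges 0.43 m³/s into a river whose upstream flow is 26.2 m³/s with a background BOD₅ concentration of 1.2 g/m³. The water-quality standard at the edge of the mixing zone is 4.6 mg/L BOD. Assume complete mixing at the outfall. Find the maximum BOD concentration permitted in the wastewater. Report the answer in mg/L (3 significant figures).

Mass balance: 4.6·26.63 = 0.43·Cₑ + 26.2·1.2.
Cₑ = (122.5 − 31.44) / 0.43 = 211.8 mg/L.

212 mg/L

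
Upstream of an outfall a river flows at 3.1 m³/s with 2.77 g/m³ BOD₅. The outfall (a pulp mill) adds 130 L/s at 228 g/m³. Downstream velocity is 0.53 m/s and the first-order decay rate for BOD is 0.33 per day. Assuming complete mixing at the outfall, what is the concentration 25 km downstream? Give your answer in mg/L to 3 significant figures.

130 L/s = 0.13 m³/s.
After complete mixing, C₀ = (0.13·228 + 3.1·2.77) / 3.23 = 11.83 mg/L.
Travel time t = 2.5e+04 m / 0.53 m/s = 4.717e+04 s = 0.5459 d.
C = 11.83·exp(−0.33·0.5459) = 11.83·0.8351 = 9.884 mg/L.

9.88 mg/L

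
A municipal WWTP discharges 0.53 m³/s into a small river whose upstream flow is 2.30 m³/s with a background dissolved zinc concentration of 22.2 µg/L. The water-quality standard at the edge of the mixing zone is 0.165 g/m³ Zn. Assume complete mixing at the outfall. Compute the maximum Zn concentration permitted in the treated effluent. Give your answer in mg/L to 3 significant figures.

0.785 mg/L

22.2 µg/L = 0.0222 mg/L.
Mass balance: 0.165·2.83 = 0.53·Cₑ + 2.3·0.0222.
Cₑ = (0.467 − 0.05106) / 0.53 = 0.7847 mg/L.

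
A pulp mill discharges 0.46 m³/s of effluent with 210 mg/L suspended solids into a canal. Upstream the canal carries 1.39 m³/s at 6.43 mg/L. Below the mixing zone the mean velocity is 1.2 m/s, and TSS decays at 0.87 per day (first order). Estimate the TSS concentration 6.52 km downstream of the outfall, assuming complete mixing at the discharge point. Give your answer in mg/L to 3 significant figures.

After complete mixing, C₀ = (0.46·210 + 1.39·6.43) / 1.85 = 57.05 mg/L.
Travel time t = 6520 m / 1.2 m/s = 5433 s = 0.06289 d.
C = 57.05·exp(−0.87·0.06289) = 57.05·0.9468 = 54.01 mg/L.

54.0 mg/L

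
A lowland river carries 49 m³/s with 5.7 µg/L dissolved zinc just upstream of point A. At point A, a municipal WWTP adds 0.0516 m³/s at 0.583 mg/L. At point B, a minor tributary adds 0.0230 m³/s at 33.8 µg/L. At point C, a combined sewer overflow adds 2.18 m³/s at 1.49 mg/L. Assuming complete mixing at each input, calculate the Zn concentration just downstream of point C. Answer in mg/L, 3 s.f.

5.7 µg/L = 0.0057 mg/L.
After input A: C = (49·0.0057 + 0.0516·0.583) / 49.05 = 0.006307 mg/L.
33.8 µg/L = 0.0338 mg/L.
After input B: C = (49.05·0.006307 + 0.023·0.0338) / 49.07 = 0.00632 mg/L.
After input C: C = (49.07·0.00632 + 2.18·1.49) / 51.25 = 0.06943 mg/L.

0.0694 mg/L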